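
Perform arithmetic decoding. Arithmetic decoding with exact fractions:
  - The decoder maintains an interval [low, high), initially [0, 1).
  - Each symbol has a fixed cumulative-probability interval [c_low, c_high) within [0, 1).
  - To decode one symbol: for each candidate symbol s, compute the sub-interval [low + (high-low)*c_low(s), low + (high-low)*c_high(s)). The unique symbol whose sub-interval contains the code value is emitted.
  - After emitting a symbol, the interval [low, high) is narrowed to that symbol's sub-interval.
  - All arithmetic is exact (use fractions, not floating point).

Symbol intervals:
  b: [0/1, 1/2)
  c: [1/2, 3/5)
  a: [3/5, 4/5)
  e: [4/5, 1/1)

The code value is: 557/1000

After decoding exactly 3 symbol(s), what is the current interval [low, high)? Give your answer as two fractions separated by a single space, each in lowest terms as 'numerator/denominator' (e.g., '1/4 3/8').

Answer: 139/250 279/500

Derivation:
Step 1: interval [0/1, 1/1), width = 1/1 - 0/1 = 1/1
  'b': [0/1 + 1/1*0/1, 0/1 + 1/1*1/2) = [0/1, 1/2)
  'c': [0/1 + 1/1*1/2, 0/1 + 1/1*3/5) = [1/2, 3/5) <- contains code 557/1000
  'a': [0/1 + 1/1*3/5, 0/1 + 1/1*4/5) = [3/5, 4/5)
  'e': [0/1 + 1/1*4/5, 0/1 + 1/1*1/1) = [4/5, 1/1)
  emit 'c', narrow to [1/2, 3/5)
Step 2: interval [1/2, 3/5), width = 3/5 - 1/2 = 1/10
  'b': [1/2 + 1/10*0/1, 1/2 + 1/10*1/2) = [1/2, 11/20)
  'c': [1/2 + 1/10*1/2, 1/2 + 1/10*3/5) = [11/20, 14/25) <- contains code 557/1000
  'a': [1/2 + 1/10*3/5, 1/2 + 1/10*4/5) = [14/25, 29/50)
  'e': [1/2 + 1/10*4/5, 1/2 + 1/10*1/1) = [29/50, 3/5)
  emit 'c', narrow to [11/20, 14/25)
Step 3: interval [11/20, 14/25), width = 14/25 - 11/20 = 1/100
  'b': [11/20 + 1/100*0/1, 11/20 + 1/100*1/2) = [11/20, 111/200)
  'c': [11/20 + 1/100*1/2, 11/20 + 1/100*3/5) = [111/200, 139/250)
  'a': [11/20 + 1/100*3/5, 11/20 + 1/100*4/5) = [139/250, 279/500) <- contains code 557/1000
  'e': [11/20 + 1/100*4/5, 11/20 + 1/100*1/1) = [279/500, 14/25)
  emit 'a', narrow to [139/250, 279/500)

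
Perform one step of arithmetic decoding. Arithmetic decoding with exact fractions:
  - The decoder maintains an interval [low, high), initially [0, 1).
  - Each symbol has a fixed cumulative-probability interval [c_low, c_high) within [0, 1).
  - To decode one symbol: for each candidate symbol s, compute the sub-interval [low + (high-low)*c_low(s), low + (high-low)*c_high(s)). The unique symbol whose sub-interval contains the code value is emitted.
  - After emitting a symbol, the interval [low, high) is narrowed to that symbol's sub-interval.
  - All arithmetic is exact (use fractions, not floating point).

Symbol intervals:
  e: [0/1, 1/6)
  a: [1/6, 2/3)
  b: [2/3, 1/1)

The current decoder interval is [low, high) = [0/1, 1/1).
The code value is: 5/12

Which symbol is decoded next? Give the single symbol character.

Interval width = high − low = 1/1 − 0/1 = 1/1
Scaled code = (code − low) / width = (5/12 − 0/1) / 1/1 = 5/12
  e: [0/1, 1/6) 
  a: [1/6, 2/3) ← scaled code falls here ✓
  b: [2/3, 1/1) 

Answer: a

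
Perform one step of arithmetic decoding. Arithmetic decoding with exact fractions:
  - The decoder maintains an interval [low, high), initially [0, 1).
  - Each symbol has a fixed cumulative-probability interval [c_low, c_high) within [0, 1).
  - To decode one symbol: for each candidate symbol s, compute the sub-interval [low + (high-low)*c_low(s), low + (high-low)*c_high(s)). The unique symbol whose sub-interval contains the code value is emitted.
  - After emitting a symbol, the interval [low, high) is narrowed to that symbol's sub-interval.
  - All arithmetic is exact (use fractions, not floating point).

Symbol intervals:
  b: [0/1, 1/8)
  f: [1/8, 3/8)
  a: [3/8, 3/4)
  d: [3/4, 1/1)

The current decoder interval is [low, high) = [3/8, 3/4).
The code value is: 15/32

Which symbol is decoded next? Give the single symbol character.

Interval width = high − low = 3/4 − 3/8 = 3/8
Scaled code = (code − low) / width = (15/32 − 3/8) / 3/8 = 1/4
  b: [0/1, 1/8) 
  f: [1/8, 3/8) ← scaled code falls here ✓
  a: [3/8, 3/4) 
  d: [3/4, 1/1) 

Answer: f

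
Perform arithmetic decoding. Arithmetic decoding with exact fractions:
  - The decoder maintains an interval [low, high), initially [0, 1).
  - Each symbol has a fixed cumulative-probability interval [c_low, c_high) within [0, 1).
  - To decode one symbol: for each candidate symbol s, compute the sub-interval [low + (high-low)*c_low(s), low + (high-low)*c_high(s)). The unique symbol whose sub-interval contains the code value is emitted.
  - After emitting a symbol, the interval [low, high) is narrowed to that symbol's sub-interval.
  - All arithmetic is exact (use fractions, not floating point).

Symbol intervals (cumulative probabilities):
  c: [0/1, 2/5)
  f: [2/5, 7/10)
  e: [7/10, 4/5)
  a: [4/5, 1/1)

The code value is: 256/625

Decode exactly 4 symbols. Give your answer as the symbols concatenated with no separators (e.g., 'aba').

Answer: fccc

Derivation:
Step 1: interval [0/1, 1/1), width = 1/1 - 0/1 = 1/1
  'c': [0/1 + 1/1*0/1, 0/1 + 1/1*2/5) = [0/1, 2/5)
  'f': [0/1 + 1/1*2/5, 0/1 + 1/1*7/10) = [2/5, 7/10) <- contains code 256/625
  'e': [0/1 + 1/1*7/10, 0/1 + 1/1*4/5) = [7/10, 4/5)
  'a': [0/1 + 1/1*4/5, 0/1 + 1/1*1/1) = [4/5, 1/1)
  emit 'f', narrow to [2/5, 7/10)
Step 2: interval [2/5, 7/10), width = 7/10 - 2/5 = 3/10
  'c': [2/5 + 3/10*0/1, 2/5 + 3/10*2/5) = [2/5, 13/25) <- contains code 256/625
  'f': [2/5 + 3/10*2/5, 2/5 + 3/10*7/10) = [13/25, 61/100)
  'e': [2/5 + 3/10*7/10, 2/5 + 3/10*4/5) = [61/100, 16/25)
  'a': [2/5 + 3/10*4/5, 2/5 + 3/10*1/1) = [16/25, 7/10)
  emit 'c', narrow to [2/5, 13/25)
Step 3: interval [2/5, 13/25), width = 13/25 - 2/5 = 3/25
  'c': [2/5 + 3/25*0/1, 2/5 + 3/25*2/5) = [2/5, 56/125) <- contains code 256/625
  'f': [2/5 + 3/25*2/5, 2/5 + 3/25*7/10) = [56/125, 121/250)
  'e': [2/5 + 3/25*7/10, 2/5 + 3/25*4/5) = [121/250, 62/125)
  'a': [2/5 + 3/25*4/5, 2/5 + 3/25*1/1) = [62/125, 13/25)
  emit 'c', narrow to [2/5, 56/125)
Step 4: interval [2/5, 56/125), width = 56/125 - 2/5 = 6/125
  'c': [2/5 + 6/125*0/1, 2/5 + 6/125*2/5) = [2/5, 262/625) <- contains code 256/625
  'f': [2/5 + 6/125*2/5, 2/5 + 6/125*7/10) = [262/625, 271/625)
  'e': [2/5 + 6/125*7/10, 2/5 + 6/125*4/5) = [271/625, 274/625)
  'a': [2/5 + 6/125*4/5, 2/5 + 6/125*1/1) = [274/625, 56/125)
  emit 'c', narrow to [2/5, 262/625)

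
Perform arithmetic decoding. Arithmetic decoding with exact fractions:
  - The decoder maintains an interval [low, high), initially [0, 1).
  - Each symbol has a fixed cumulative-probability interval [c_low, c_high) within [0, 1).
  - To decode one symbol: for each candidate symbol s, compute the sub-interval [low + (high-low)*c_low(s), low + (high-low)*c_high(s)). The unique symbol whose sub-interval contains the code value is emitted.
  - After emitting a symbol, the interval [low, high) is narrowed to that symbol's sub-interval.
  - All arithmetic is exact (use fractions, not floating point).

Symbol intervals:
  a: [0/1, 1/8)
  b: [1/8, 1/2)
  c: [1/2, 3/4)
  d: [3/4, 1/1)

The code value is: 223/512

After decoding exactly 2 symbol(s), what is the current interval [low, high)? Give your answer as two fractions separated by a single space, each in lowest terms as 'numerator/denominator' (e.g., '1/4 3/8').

Step 1: interval [0/1, 1/1), width = 1/1 - 0/1 = 1/1
  'a': [0/1 + 1/1*0/1, 0/1 + 1/1*1/8) = [0/1, 1/8)
  'b': [0/1 + 1/1*1/8, 0/1 + 1/1*1/2) = [1/8, 1/2) <- contains code 223/512
  'c': [0/1 + 1/1*1/2, 0/1 + 1/1*3/4) = [1/2, 3/4)
  'd': [0/1 + 1/1*3/4, 0/1 + 1/1*1/1) = [3/4, 1/1)
  emit 'b', narrow to [1/8, 1/2)
Step 2: interval [1/8, 1/2), width = 1/2 - 1/8 = 3/8
  'a': [1/8 + 3/8*0/1, 1/8 + 3/8*1/8) = [1/8, 11/64)
  'b': [1/8 + 3/8*1/8, 1/8 + 3/8*1/2) = [11/64, 5/16)
  'c': [1/8 + 3/8*1/2, 1/8 + 3/8*3/4) = [5/16, 13/32)
  'd': [1/8 + 3/8*3/4, 1/8 + 3/8*1/1) = [13/32, 1/2) <- contains code 223/512
  emit 'd', narrow to [13/32, 1/2)

Answer: 13/32 1/2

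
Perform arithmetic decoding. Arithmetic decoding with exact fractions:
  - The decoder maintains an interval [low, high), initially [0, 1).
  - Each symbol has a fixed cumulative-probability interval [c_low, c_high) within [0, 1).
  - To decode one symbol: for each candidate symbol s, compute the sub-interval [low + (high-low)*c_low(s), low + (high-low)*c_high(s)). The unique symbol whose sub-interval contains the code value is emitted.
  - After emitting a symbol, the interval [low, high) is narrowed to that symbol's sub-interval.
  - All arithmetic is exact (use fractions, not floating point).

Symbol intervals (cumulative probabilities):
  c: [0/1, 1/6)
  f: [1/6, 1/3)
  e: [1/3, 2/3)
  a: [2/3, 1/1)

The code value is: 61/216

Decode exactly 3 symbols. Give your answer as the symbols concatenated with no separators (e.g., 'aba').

Step 1: interval [0/1, 1/1), width = 1/1 - 0/1 = 1/1
  'c': [0/1 + 1/1*0/1, 0/1 + 1/1*1/6) = [0/1, 1/6)
  'f': [0/1 + 1/1*1/6, 0/1 + 1/1*1/3) = [1/6, 1/3) <- contains code 61/216
  'e': [0/1 + 1/1*1/3, 0/1 + 1/1*2/3) = [1/3, 2/3)
  'a': [0/1 + 1/1*2/3, 0/1 + 1/1*1/1) = [2/3, 1/1)
  emit 'f', narrow to [1/6, 1/3)
Step 2: interval [1/6, 1/3), width = 1/3 - 1/6 = 1/6
  'c': [1/6 + 1/6*0/1, 1/6 + 1/6*1/6) = [1/6, 7/36)
  'f': [1/6 + 1/6*1/6, 1/6 + 1/6*1/3) = [7/36, 2/9)
  'e': [1/6 + 1/6*1/3, 1/6 + 1/6*2/3) = [2/9, 5/18)
  'a': [1/6 + 1/6*2/3, 1/6 + 1/6*1/1) = [5/18, 1/3) <- contains code 61/216
  emit 'a', narrow to [5/18, 1/3)
Step 3: interval [5/18, 1/3), width = 1/3 - 5/18 = 1/18
  'c': [5/18 + 1/18*0/1, 5/18 + 1/18*1/6) = [5/18, 31/108) <- contains code 61/216
  'f': [5/18 + 1/18*1/6, 5/18 + 1/18*1/3) = [31/108, 8/27)
  'e': [5/18 + 1/18*1/3, 5/18 + 1/18*2/3) = [8/27, 17/54)
  'a': [5/18 + 1/18*2/3, 5/18 + 1/18*1/1) = [17/54, 1/3)
  emit 'c', narrow to [5/18, 31/108)

Answer: fac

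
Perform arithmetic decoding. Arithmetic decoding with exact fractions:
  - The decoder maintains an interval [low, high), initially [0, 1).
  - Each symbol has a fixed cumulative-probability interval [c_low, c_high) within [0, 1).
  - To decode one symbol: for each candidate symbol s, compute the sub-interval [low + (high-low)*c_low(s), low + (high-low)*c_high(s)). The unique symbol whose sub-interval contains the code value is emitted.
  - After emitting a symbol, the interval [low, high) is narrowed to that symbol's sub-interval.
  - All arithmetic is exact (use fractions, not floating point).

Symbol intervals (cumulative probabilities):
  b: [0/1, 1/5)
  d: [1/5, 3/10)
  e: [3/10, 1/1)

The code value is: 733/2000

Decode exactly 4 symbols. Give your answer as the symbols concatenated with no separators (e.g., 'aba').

Answer: ebed

Derivation:
Step 1: interval [0/1, 1/1), width = 1/1 - 0/1 = 1/1
  'b': [0/1 + 1/1*0/1, 0/1 + 1/1*1/5) = [0/1, 1/5)
  'd': [0/1 + 1/1*1/5, 0/1 + 1/1*3/10) = [1/5, 3/10)
  'e': [0/1 + 1/1*3/10, 0/1 + 1/1*1/1) = [3/10, 1/1) <- contains code 733/2000
  emit 'e', narrow to [3/10, 1/1)
Step 2: interval [3/10, 1/1), width = 1/1 - 3/10 = 7/10
  'b': [3/10 + 7/10*0/1, 3/10 + 7/10*1/5) = [3/10, 11/25) <- contains code 733/2000
  'd': [3/10 + 7/10*1/5, 3/10 + 7/10*3/10) = [11/25, 51/100)
  'e': [3/10 + 7/10*3/10, 3/10 + 7/10*1/1) = [51/100, 1/1)
  emit 'b', narrow to [3/10, 11/25)
Step 3: interval [3/10, 11/25), width = 11/25 - 3/10 = 7/50
  'b': [3/10 + 7/50*0/1, 3/10 + 7/50*1/5) = [3/10, 41/125)
  'd': [3/10 + 7/50*1/5, 3/10 + 7/50*3/10) = [41/125, 171/500)
  'e': [3/10 + 7/50*3/10, 3/10 + 7/50*1/1) = [171/500, 11/25) <- contains code 733/2000
  emit 'e', narrow to [171/500, 11/25)
Step 4: interval [171/500, 11/25), width = 11/25 - 171/500 = 49/500
  'b': [171/500 + 49/500*0/1, 171/500 + 49/500*1/5) = [171/500, 226/625)
  'd': [171/500 + 49/500*1/5, 171/500 + 49/500*3/10) = [226/625, 1857/5000) <- contains code 733/2000
  'e': [171/500 + 49/500*3/10, 171/500 + 49/500*1/1) = [1857/5000, 11/25)
  emit 'd', narrow to [226/625, 1857/5000)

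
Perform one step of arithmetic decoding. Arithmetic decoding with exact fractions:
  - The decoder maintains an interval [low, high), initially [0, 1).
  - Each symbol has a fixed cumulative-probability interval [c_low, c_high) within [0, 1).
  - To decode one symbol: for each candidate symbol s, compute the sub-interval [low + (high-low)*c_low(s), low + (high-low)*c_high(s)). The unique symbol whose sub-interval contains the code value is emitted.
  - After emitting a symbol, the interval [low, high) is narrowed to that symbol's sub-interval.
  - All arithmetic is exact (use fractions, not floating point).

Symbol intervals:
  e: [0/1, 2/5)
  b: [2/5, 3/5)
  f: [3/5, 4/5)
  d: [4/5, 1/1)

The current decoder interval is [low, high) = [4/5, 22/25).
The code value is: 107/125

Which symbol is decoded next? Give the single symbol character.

Answer: f

Derivation:
Interval width = high − low = 22/25 − 4/5 = 2/25
Scaled code = (code − low) / width = (107/125 − 4/5) / 2/25 = 7/10
  e: [0/1, 2/5) 
  b: [2/5, 3/5) 
  f: [3/5, 4/5) ← scaled code falls here ✓
  d: [4/5, 1/1) 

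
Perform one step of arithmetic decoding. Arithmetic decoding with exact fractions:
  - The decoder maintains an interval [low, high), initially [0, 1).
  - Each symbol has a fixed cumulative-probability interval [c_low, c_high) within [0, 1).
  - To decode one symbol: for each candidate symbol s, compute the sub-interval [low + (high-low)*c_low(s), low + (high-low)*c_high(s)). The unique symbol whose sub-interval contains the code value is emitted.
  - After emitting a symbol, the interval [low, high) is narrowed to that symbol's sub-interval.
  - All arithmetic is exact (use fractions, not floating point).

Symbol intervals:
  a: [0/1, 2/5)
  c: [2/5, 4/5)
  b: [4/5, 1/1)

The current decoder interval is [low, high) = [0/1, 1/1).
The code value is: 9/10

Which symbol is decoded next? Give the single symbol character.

Answer: b

Derivation:
Interval width = high − low = 1/1 − 0/1 = 1/1
Scaled code = (code − low) / width = (9/10 − 0/1) / 1/1 = 9/10
  a: [0/1, 2/5) 
  c: [2/5, 4/5) 
  b: [4/5, 1/1) ← scaled code falls here ✓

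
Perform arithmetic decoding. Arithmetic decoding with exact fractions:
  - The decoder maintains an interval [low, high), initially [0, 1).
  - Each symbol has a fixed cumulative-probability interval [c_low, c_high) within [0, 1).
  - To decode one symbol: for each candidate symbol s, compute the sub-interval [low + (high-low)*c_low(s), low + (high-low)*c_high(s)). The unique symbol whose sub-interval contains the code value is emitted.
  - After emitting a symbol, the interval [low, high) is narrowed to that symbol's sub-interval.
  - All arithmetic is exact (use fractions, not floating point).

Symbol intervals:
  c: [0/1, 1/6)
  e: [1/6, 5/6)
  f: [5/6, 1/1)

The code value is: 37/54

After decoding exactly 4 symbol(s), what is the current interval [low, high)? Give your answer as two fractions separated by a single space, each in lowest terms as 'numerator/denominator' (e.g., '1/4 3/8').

Answer: 107/162 115/162

Derivation:
Step 1: interval [0/1, 1/1), width = 1/1 - 0/1 = 1/1
  'c': [0/1 + 1/1*0/1, 0/1 + 1/1*1/6) = [0/1, 1/6)
  'e': [0/1 + 1/1*1/6, 0/1 + 1/1*5/6) = [1/6, 5/6) <- contains code 37/54
  'f': [0/1 + 1/1*5/6, 0/1 + 1/1*1/1) = [5/6, 1/1)
  emit 'e', narrow to [1/6, 5/6)
Step 2: interval [1/6, 5/6), width = 5/6 - 1/6 = 2/3
  'c': [1/6 + 2/3*0/1, 1/6 + 2/3*1/6) = [1/6, 5/18)
  'e': [1/6 + 2/3*1/6, 1/6 + 2/3*5/6) = [5/18, 13/18) <- contains code 37/54
  'f': [1/6 + 2/3*5/6, 1/6 + 2/3*1/1) = [13/18, 5/6)
  emit 'e', narrow to [5/18, 13/18)
Step 3: interval [5/18, 13/18), width = 13/18 - 5/18 = 4/9
  'c': [5/18 + 4/9*0/1, 5/18 + 4/9*1/6) = [5/18, 19/54)
  'e': [5/18 + 4/9*1/6, 5/18 + 4/9*5/6) = [19/54, 35/54)
  'f': [5/18 + 4/9*5/6, 5/18 + 4/9*1/1) = [35/54, 13/18) <- contains code 37/54
  emit 'f', narrow to [35/54, 13/18)
Step 4: interval [35/54, 13/18), width = 13/18 - 35/54 = 2/27
  'c': [35/54 + 2/27*0/1, 35/54 + 2/27*1/6) = [35/54, 107/162)
  'e': [35/54 + 2/27*1/6, 35/54 + 2/27*5/6) = [107/162, 115/162) <- contains code 37/54
  'f': [35/54 + 2/27*5/6, 35/54 + 2/27*1/1) = [115/162, 13/18)
  emit 'e', narrow to [107/162, 115/162)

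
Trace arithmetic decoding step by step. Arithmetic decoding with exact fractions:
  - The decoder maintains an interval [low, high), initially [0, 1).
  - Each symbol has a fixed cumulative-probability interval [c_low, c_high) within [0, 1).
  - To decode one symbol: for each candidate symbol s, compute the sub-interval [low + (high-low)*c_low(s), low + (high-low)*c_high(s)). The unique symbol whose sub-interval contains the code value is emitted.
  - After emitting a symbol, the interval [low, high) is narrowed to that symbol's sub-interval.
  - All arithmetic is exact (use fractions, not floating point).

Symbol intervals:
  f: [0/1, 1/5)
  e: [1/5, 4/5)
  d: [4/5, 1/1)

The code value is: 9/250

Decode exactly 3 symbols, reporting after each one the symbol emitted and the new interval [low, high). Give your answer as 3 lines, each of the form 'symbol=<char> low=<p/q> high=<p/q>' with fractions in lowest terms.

Step 1: interval [0/1, 1/1), width = 1/1 - 0/1 = 1/1
  'f': [0/1 + 1/1*0/1, 0/1 + 1/1*1/5) = [0/1, 1/5) <- contains code 9/250
  'e': [0/1 + 1/1*1/5, 0/1 + 1/1*4/5) = [1/5, 4/5)
  'd': [0/1 + 1/1*4/5, 0/1 + 1/1*1/1) = [4/5, 1/1)
  emit 'f', narrow to [0/1, 1/5)
Step 2: interval [0/1, 1/5), width = 1/5 - 0/1 = 1/5
  'f': [0/1 + 1/5*0/1, 0/1 + 1/5*1/5) = [0/1, 1/25) <- contains code 9/250
  'e': [0/1 + 1/5*1/5, 0/1 + 1/5*4/5) = [1/25, 4/25)
  'd': [0/1 + 1/5*4/5, 0/1 + 1/5*1/1) = [4/25, 1/5)
  emit 'f', narrow to [0/1, 1/25)
Step 3: interval [0/1, 1/25), width = 1/25 - 0/1 = 1/25
  'f': [0/1 + 1/25*0/1, 0/1 + 1/25*1/5) = [0/1, 1/125)
  'e': [0/1 + 1/25*1/5, 0/1 + 1/25*4/5) = [1/125, 4/125)
  'd': [0/1 + 1/25*4/5, 0/1 + 1/25*1/1) = [4/125, 1/25) <- contains code 9/250
  emit 'd', narrow to [4/125, 1/25)

Answer: symbol=f low=0/1 high=1/5
symbol=f low=0/1 high=1/25
symbol=d low=4/125 high=1/25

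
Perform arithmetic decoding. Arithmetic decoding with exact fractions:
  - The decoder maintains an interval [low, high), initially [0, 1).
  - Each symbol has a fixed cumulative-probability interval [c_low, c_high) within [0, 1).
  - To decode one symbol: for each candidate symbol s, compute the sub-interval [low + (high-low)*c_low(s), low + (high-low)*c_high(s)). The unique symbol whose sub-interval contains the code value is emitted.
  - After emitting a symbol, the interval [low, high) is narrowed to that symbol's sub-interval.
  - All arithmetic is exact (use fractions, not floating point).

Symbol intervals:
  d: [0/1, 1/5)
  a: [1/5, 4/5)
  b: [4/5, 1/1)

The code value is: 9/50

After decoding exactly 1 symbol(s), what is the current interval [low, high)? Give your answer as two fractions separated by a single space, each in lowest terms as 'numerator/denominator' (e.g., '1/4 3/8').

Step 1: interval [0/1, 1/1), width = 1/1 - 0/1 = 1/1
  'd': [0/1 + 1/1*0/1, 0/1 + 1/1*1/5) = [0/1, 1/5) <- contains code 9/50
  'a': [0/1 + 1/1*1/5, 0/1 + 1/1*4/5) = [1/5, 4/5)
  'b': [0/1 + 1/1*4/5, 0/1 + 1/1*1/1) = [4/5, 1/1)
  emit 'd', narrow to [0/1, 1/5)

Answer: 0/1 1/5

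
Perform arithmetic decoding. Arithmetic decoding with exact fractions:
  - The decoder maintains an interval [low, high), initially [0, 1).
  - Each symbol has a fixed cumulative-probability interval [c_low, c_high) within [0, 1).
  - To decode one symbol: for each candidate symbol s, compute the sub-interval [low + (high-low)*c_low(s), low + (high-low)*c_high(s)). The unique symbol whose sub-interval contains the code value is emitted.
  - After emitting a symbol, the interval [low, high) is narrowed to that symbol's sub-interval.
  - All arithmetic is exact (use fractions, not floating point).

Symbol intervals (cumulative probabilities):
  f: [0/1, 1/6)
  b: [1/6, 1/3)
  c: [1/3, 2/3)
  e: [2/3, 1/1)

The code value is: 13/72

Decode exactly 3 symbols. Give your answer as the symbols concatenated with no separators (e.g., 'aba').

Step 1: interval [0/1, 1/1), width = 1/1 - 0/1 = 1/1
  'f': [0/1 + 1/1*0/1, 0/1 + 1/1*1/6) = [0/1, 1/6)
  'b': [0/1 + 1/1*1/6, 0/1 + 1/1*1/3) = [1/6, 1/3) <- contains code 13/72
  'c': [0/1 + 1/1*1/3, 0/1 + 1/1*2/3) = [1/3, 2/3)
  'e': [0/1 + 1/1*2/3, 0/1 + 1/1*1/1) = [2/3, 1/1)
  emit 'b', narrow to [1/6, 1/3)
Step 2: interval [1/6, 1/3), width = 1/3 - 1/6 = 1/6
  'f': [1/6 + 1/6*0/1, 1/6 + 1/6*1/6) = [1/6, 7/36) <- contains code 13/72
  'b': [1/6 + 1/6*1/6, 1/6 + 1/6*1/3) = [7/36, 2/9)
  'c': [1/6 + 1/6*1/3, 1/6 + 1/6*2/3) = [2/9, 5/18)
  'e': [1/6 + 1/6*2/3, 1/6 + 1/6*1/1) = [5/18, 1/3)
  emit 'f', narrow to [1/6, 7/36)
Step 3: interval [1/6, 7/36), width = 7/36 - 1/6 = 1/36
  'f': [1/6 + 1/36*0/1, 1/6 + 1/36*1/6) = [1/6, 37/216)
  'b': [1/6 + 1/36*1/6, 1/6 + 1/36*1/3) = [37/216, 19/108)
  'c': [1/6 + 1/36*1/3, 1/6 + 1/36*2/3) = [19/108, 5/27) <- contains code 13/72
  'e': [1/6 + 1/36*2/3, 1/6 + 1/36*1/1) = [5/27, 7/36)
  emit 'c', narrow to [19/108, 5/27)

Answer: bfc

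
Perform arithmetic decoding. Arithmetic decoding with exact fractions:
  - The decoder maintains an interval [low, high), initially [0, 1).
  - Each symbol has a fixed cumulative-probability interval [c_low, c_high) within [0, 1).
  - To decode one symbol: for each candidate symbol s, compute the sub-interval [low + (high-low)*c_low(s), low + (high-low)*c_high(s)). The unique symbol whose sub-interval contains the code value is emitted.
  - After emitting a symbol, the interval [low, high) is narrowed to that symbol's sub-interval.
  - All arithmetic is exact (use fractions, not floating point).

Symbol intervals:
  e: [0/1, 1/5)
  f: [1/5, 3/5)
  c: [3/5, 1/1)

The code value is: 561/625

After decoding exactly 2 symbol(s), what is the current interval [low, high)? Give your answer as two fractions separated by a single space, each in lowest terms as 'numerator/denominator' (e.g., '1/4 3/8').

Step 1: interval [0/1, 1/1), width = 1/1 - 0/1 = 1/1
  'e': [0/1 + 1/1*0/1, 0/1 + 1/1*1/5) = [0/1, 1/5)
  'f': [0/1 + 1/1*1/5, 0/1 + 1/1*3/5) = [1/5, 3/5)
  'c': [0/1 + 1/1*3/5, 0/1 + 1/1*1/1) = [3/5, 1/1) <- contains code 561/625
  emit 'c', narrow to [3/5, 1/1)
Step 2: interval [3/5, 1/1), width = 1/1 - 3/5 = 2/5
  'e': [3/5 + 2/5*0/1, 3/5 + 2/5*1/5) = [3/5, 17/25)
  'f': [3/5 + 2/5*1/5, 3/5 + 2/5*3/5) = [17/25, 21/25)
  'c': [3/5 + 2/5*3/5, 3/5 + 2/5*1/1) = [21/25, 1/1) <- contains code 561/625
  emit 'c', narrow to [21/25, 1/1)

Answer: 21/25 1/1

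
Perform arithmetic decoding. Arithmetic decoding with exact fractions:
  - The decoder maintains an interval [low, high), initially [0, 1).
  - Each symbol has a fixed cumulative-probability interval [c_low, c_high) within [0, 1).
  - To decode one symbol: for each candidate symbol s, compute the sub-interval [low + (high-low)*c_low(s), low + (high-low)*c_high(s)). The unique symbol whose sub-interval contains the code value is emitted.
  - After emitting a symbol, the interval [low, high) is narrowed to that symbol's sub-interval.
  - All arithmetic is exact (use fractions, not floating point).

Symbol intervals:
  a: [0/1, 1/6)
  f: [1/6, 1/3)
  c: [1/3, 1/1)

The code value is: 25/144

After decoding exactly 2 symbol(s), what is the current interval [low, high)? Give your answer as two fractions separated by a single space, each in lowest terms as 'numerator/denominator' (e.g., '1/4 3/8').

Step 1: interval [0/1, 1/1), width = 1/1 - 0/1 = 1/1
  'a': [0/1 + 1/1*0/1, 0/1 + 1/1*1/6) = [0/1, 1/6)
  'f': [0/1 + 1/1*1/6, 0/1 + 1/1*1/3) = [1/6, 1/3) <- contains code 25/144
  'c': [0/1 + 1/1*1/3, 0/1 + 1/1*1/1) = [1/3, 1/1)
  emit 'f', narrow to [1/6, 1/3)
Step 2: interval [1/6, 1/3), width = 1/3 - 1/6 = 1/6
  'a': [1/6 + 1/6*0/1, 1/6 + 1/6*1/6) = [1/6, 7/36) <- contains code 25/144
  'f': [1/6 + 1/6*1/6, 1/6 + 1/6*1/3) = [7/36, 2/9)
  'c': [1/6 + 1/6*1/3, 1/6 + 1/6*1/1) = [2/9, 1/3)
  emit 'a', narrow to [1/6, 7/36)

Answer: 1/6 7/36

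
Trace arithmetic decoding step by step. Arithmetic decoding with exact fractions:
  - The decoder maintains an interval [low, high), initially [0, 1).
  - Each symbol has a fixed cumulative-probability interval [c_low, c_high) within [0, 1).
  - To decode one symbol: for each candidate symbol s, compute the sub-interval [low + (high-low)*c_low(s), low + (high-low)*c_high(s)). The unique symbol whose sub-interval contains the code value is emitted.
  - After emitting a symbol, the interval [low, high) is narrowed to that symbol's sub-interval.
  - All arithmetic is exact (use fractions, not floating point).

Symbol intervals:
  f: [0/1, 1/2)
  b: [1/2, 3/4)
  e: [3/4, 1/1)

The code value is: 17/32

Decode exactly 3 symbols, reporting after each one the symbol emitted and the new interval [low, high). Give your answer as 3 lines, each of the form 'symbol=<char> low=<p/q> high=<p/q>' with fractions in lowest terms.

Answer: symbol=b low=1/2 high=3/4
symbol=f low=1/2 high=5/8
symbol=f low=1/2 high=9/16

Derivation:
Step 1: interval [0/1, 1/1), width = 1/1 - 0/1 = 1/1
  'f': [0/1 + 1/1*0/1, 0/1 + 1/1*1/2) = [0/1, 1/2)
  'b': [0/1 + 1/1*1/2, 0/1 + 1/1*3/4) = [1/2, 3/4) <- contains code 17/32
  'e': [0/1 + 1/1*3/4, 0/1 + 1/1*1/1) = [3/4, 1/1)
  emit 'b', narrow to [1/2, 3/4)
Step 2: interval [1/2, 3/4), width = 3/4 - 1/2 = 1/4
  'f': [1/2 + 1/4*0/1, 1/2 + 1/4*1/2) = [1/2, 5/8) <- contains code 17/32
  'b': [1/2 + 1/4*1/2, 1/2 + 1/4*3/4) = [5/8, 11/16)
  'e': [1/2 + 1/4*3/4, 1/2 + 1/4*1/1) = [11/16, 3/4)
  emit 'f', narrow to [1/2, 5/8)
Step 3: interval [1/2, 5/8), width = 5/8 - 1/2 = 1/8
  'f': [1/2 + 1/8*0/1, 1/2 + 1/8*1/2) = [1/2, 9/16) <- contains code 17/32
  'b': [1/2 + 1/8*1/2, 1/2 + 1/8*3/4) = [9/16, 19/32)
  'e': [1/2 + 1/8*3/4, 1/2 + 1/8*1/1) = [19/32, 5/8)
  emit 'f', narrow to [1/2, 9/16)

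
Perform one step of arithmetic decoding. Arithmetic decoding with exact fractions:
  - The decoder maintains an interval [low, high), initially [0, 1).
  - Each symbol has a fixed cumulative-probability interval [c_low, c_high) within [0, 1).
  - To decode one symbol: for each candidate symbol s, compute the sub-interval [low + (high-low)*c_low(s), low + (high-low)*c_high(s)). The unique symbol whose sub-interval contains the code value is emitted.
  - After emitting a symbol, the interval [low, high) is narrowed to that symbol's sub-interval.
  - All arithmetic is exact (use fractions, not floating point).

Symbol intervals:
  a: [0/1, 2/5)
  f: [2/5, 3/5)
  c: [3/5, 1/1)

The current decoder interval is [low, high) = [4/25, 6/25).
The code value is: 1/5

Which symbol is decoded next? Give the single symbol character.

Answer: f

Derivation:
Interval width = high − low = 6/25 − 4/25 = 2/25
Scaled code = (code − low) / width = (1/5 − 4/25) / 2/25 = 1/2
  a: [0/1, 2/5) 
  f: [2/5, 3/5) ← scaled code falls here ✓
  c: [3/5, 1/1) 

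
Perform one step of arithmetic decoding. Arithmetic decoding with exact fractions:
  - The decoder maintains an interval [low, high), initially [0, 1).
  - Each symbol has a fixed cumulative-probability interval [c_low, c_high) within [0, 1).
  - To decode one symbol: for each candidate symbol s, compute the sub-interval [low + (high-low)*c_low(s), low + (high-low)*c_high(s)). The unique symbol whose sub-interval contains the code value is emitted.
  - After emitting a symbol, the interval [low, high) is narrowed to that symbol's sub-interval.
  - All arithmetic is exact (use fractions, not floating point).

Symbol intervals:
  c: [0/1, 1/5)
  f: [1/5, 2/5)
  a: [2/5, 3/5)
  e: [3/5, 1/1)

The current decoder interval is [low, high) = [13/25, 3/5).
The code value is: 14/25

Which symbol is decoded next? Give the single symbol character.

Interval width = high − low = 3/5 − 13/25 = 2/25
Scaled code = (code − low) / width = (14/25 − 13/25) / 2/25 = 1/2
  c: [0/1, 1/5) 
  f: [1/5, 2/5) 
  a: [2/5, 3/5) ← scaled code falls here ✓
  e: [3/5, 1/1) 

Answer: a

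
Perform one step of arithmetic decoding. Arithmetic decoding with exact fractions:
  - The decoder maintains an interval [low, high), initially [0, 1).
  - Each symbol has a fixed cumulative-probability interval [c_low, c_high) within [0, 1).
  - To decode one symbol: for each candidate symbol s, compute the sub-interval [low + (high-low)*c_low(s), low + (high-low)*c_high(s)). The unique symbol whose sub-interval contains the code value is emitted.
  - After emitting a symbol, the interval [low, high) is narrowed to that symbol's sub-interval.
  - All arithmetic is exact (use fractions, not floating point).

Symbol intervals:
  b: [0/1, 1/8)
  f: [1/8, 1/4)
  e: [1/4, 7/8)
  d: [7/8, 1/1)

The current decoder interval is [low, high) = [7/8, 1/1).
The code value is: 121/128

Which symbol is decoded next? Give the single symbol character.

Answer: e

Derivation:
Interval width = high − low = 1/1 − 7/8 = 1/8
Scaled code = (code − low) / width = (121/128 − 7/8) / 1/8 = 9/16
  b: [0/1, 1/8) 
  f: [1/8, 1/4) 
  e: [1/4, 7/8) ← scaled code falls here ✓
  d: [7/8, 1/1) 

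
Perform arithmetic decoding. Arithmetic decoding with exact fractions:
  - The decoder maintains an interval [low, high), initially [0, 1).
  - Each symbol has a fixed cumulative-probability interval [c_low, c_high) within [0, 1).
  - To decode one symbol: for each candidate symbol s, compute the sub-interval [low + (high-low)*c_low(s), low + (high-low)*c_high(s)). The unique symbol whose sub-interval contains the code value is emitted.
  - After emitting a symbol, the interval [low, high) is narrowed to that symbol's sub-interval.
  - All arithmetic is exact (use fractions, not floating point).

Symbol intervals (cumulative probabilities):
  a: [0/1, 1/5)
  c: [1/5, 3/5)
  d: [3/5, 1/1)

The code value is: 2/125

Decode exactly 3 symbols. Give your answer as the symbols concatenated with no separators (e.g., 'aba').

Step 1: interval [0/1, 1/1), width = 1/1 - 0/1 = 1/1
  'a': [0/1 + 1/1*0/1, 0/1 + 1/1*1/5) = [0/1, 1/5) <- contains code 2/125
  'c': [0/1 + 1/1*1/5, 0/1 + 1/1*3/5) = [1/5, 3/5)
  'd': [0/1 + 1/1*3/5, 0/1 + 1/1*1/1) = [3/5, 1/1)
  emit 'a', narrow to [0/1, 1/5)
Step 2: interval [0/1, 1/5), width = 1/5 - 0/1 = 1/5
  'a': [0/1 + 1/5*0/1, 0/1 + 1/5*1/5) = [0/1, 1/25) <- contains code 2/125
  'c': [0/1 + 1/5*1/5, 0/1 + 1/5*3/5) = [1/25, 3/25)
  'd': [0/1 + 1/5*3/5, 0/1 + 1/5*1/1) = [3/25, 1/5)
  emit 'a', narrow to [0/1, 1/25)
Step 3: interval [0/1, 1/25), width = 1/25 - 0/1 = 1/25
  'a': [0/1 + 1/25*0/1, 0/1 + 1/25*1/5) = [0/1, 1/125)
  'c': [0/1 + 1/25*1/5, 0/1 + 1/25*3/5) = [1/125, 3/125) <- contains code 2/125
  'd': [0/1 + 1/25*3/5, 0/1 + 1/25*1/1) = [3/125, 1/25)
  emit 'c', narrow to [1/125, 3/125)

Answer: aac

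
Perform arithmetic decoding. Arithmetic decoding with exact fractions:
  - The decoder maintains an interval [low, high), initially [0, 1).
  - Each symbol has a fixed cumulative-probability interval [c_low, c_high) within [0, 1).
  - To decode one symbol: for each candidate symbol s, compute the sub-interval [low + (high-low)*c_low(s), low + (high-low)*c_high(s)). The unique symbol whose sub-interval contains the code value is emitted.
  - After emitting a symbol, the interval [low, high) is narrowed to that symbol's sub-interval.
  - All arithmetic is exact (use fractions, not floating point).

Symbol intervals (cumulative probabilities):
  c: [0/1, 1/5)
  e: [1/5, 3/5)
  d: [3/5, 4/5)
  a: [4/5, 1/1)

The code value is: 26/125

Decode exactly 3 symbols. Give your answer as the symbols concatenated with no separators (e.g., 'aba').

Answer: ecc

Derivation:
Step 1: interval [0/1, 1/1), width = 1/1 - 0/1 = 1/1
  'c': [0/1 + 1/1*0/1, 0/1 + 1/1*1/5) = [0/1, 1/5)
  'e': [0/1 + 1/1*1/5, 0/1 + 1/1*3/5) = [1/5, 3/5) <- contains code 26/125
  'd': [0/1 + 1/1*3/5, 0/1 + 1/1*4/5) = [3/5, 4/5)
  'a': [0/1 + 1/1*4/5, 0/1 + 1/1*1/1) = [4/5, 1/1)
  emit 'e', narrow to [1/5, 3/5)
Step 2: interval [1/5, 3/5), width = 3/5 - 1/5 = 2/5
  'c': [1/5 + 2/5*0/1, 1/5 + 2/5*1/5) = [1/5, 7/25) <- contains code 26/125
  'e': [1/5 + 2/5*1/5, 1/5 + 2/5*3/5) = [7/25, 11/25)
  'd': [1/5 + 2/5*3/5, 1/5 + 2/5*4/5) = [11/25, 13/25)
  'a': [1/5 + 2/5*4/5, 1/5 + 2/5*1/1) = [13/25, 3/5)
  emit 'c', narrow to [1/5, 7/25)
Step 3: interval [1/5, 7/25), width = 7/25 - 1/5 = 2/25
  'c': [1/5 + 2/25*0/1, 1/5 + 2/25*1/5) = [1/5, 27/125) <- contains code 26/125
  'e': [1/5 + 2/25*1/5, 1/5 + 2/25*3/5) = [27/125, 31/125)
  'd': [1/5 + 2/25*3/5, 1/5 + 2/25*4/5) = [31/125, 33/125)
  'a': [1/5 + 2/25*4/5, 1/5 + 2/25*1/1) = [33/125, 7/25)
  emit 'c', narrow to [1/5, 27/125)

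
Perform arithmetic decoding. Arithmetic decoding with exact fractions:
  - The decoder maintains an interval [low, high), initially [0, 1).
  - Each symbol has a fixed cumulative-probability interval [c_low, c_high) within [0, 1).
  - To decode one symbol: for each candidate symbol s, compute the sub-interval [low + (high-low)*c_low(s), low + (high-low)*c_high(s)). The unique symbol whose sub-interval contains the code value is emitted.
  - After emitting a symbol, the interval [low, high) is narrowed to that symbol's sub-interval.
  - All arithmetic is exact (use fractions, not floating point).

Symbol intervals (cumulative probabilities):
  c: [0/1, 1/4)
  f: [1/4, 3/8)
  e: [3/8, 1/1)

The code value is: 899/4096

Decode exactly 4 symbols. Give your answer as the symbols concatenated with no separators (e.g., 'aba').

Answer: ceee

Derivation:
Step 1: interval [0/1, 1/1), width = 1/1 - 0/1 = 1/1
  'c': [0/1 + 1/1*0/1, 0/1 + 1/1*1/4) = [0/1, 1/4) <- contains code 899/4096
  'f': [0/1 + 1/1*1/4, 0/1 + 1/1*3/8) = [1/4, 3/8)
  'e': [0/1 + 1/1*3/8, 0/1 + 1/1*1/1) = [3/8, 1/1)
  emit 'c', narrow to [0/1, 1/4)
Step 2: interval [0/1, 1/4), width = 1/4 - 0/1 = 1/4
  'c': [0/1 + 1/4*0/1, 0/1 + 1/4*1/4) = [0/1, 1/16)
  'f': [0/1 + 1/4*1/4, 0/1 + 1/4*3/8) = [1/16, 3/32)
  'e': [0/1 + 1/4*3/8, 0/1 + 1/4*1/1) = [3/32, 1/4) <- contains code 899/4096
  emit 'e', narrow to [3/32, 1/4)
Step 3: interval [3/32, 1/4), width = 1/4 - 3/32 = 5/32
  'c': [3/32 + 5/32*0/1, 3/32 + 5/32*1/4) = [3/32, 17/128)
  'f': [3/32 + 5/32*1/4, 3/32 + 5/32*3/8) = [17/128, 39/256)
  'e': [3/32 + 5/32*3/8, 3/32 + 5/32*1/1) = [39/256, 1/4) <- contains code 899/4096
  emit 'e', narrow to [39/256, 1/4)
Step 4: interval [39/256, 1/4), width = 1/4 - 39/256 = 25/256
  'c': [39/256 + 25/256*0/1, 39/256 + 25/256*1/4) = [39/256, 181/1024)
  'f': [39/256 + 25/256*1/4, 39/256 + 25/256*3/8) = [181/1024, 387/2048)
  'e': [39/256 + 25/256*3/8, 39/256 + 25/256*1/1) = [387/2048, 1/4) <- contains code 899/4096
  emit 'e', narrow to [387/2048, 1/4)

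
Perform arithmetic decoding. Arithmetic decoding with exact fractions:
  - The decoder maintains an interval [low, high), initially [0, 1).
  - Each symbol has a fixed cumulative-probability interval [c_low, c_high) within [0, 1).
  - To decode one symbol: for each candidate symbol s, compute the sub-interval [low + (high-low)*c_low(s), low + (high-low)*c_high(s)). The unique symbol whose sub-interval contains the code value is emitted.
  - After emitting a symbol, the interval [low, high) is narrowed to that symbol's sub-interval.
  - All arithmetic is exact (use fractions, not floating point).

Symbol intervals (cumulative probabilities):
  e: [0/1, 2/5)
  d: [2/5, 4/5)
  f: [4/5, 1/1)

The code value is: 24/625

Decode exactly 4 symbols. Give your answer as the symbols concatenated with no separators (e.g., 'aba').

Step 1: interval [0/1, 1/1), width = 1/1 - 0/1 = 1/1
  'e': [0/1 + 1/1*0/1, 0/1 + 1/1*2/5) = [0/1, 2/5) <- contains code 24/625
  'd': [0/1 + 1/1*2/5, 0/1 + 1/1*4/5) = [2/5, 4/5)
  'f': [0/1 + 1/1*4/5, 0/1 + 1/1*1/1) = [4/5, 1/1)
  emit 'e', narrow to [0/1, 2/5)
Step 2: interval [0/1, 2/5), width = 2/5 - 0/1 = 2/5
  'e': [0/1 + 2/5*0/1, 0/1 + 2/5*2/5) = [0/1, 4/25) <- contains code 24/625
  'd': [0/1 + 2/5*2/5, 0/1 + 2/5*4/5) = [4/25, 8/25)
  'f': [0/1 + 2/5*4/5, 0/1 + 2/5*1/1) = [8/25, 2/5)
  emit 'e', narrow to [0/1, 4/25)
Step 3: interval [0/1, 4/25), width = 4/25 - 0/1 = 4/25
  'e': [0/1 + 4/25*0/1, 0/1 + 4/25*2/5) = [0/1, 8/125) <- contains code 24/625
  'd': [0/1 + 4/25*2/5, 0/1 + 4/25*4/5) = [8/125, 16/125)
  'f': [0/1 + 4/25*4/5, 0/1 + 4/25*1/1) = [16/125, 4/25)
  emit 'e', narrow to [0/1, 8/125)
Step 4: interval [0/1, 8/125), width = 8/125 - 0/1 = 8/125
  'e': [0/1 + 8/125*0/1, 0/1 + 8/125*2/5) = [0/1, 16/625)
  'd': [0/1 + 8/125*2/5, 0/1 + 8/125*4/5) = [16/625, 32/625) <- contains code 24/625
  'f': [0/1 + 8/125*4/5, 0/1 + 8/125*1/1) = [32/625, 8/125)
  emit 'd', narrow to [16/625, 32/625)

Answer: eeed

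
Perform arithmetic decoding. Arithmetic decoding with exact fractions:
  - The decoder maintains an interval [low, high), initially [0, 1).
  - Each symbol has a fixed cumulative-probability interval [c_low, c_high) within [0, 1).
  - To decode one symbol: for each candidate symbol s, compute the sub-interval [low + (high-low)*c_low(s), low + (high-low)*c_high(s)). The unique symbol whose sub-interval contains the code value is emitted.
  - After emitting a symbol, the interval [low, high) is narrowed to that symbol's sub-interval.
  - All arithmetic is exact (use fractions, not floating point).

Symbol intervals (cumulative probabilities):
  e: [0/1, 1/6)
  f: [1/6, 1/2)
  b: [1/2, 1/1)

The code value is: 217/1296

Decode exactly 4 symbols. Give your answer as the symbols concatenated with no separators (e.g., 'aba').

Answer: feee

Derivation:
Step 1: interval [0/1, 1/1), width = 1/1 - 0/1 = 1/1
  'e': [0/1 + 1/1*0/1, 0/1 + 1/1*1/6) = [0/1, 1/6)
  'f': [0/1 + 1/1*1/6, 0/1 + 1/1*1/2) = [1/6, 1/2) <- contains code 217/1296
  'b': [0/1 + 1/1*1/2, 0/1 + 1/1*1/1) = [1/2, 1/1)
  emit 'f', narrow to [1/6, 1/2)
Step 2: interval [1/6, 1/2), width = 1/2 - 1/6 = 1/3
  'e': [1/6 + 1/3*0/1, 1/6 + 1/3*1/6) = [1/6, 2/9) <- contains code 217/1296
  'f': [1/6 + 1/3*1/6, 1/6 + 1/3*1/2) = [2/9, 1/3)
  'b': [1/6 + 1/3*1/2, 1/6 + 1/3*1/1) = [1/3, 1/2)
  emit 'e', narrow to [1/6, 2/9)
Step 3: interval [1/6, 2/9), width = 2/9 - 1/6 = 1/18
  'e': [1/6 + 1/18*0/1, 1/6 + 1/18*1/6) = [1/6, 19/108) <- contains code 217/1296
  'f': [1/6 + 1/18*1/6, 1/6 + 1/18*1/2) = [19/108, 7/36)
  'b': [1/6 + 1/18*1/2, 1/6 + 1/18*1/1) = [7/36, 2/9)
  emit 'e', narrow to [1/6, 19/108)
Step 4: interval [1/6, 19/108), width = 19/108 - 1/6 = 1/108
  'e': [1/6 + 1/108*0/1, 1/6 + 1/108*1/6) = [1/6, 109/648) <- contains code 217/1296
  'f': [1/6 + 1/108*1/6, 1/6 + 1/108*1/2) = [109/648, 37/216)
  'b': [1/6 + 1/108*1/2, 1/6 + 1/108*1/1) = [37/216, 19/108)
  emit 'e', narrow to [1/6, 109/648)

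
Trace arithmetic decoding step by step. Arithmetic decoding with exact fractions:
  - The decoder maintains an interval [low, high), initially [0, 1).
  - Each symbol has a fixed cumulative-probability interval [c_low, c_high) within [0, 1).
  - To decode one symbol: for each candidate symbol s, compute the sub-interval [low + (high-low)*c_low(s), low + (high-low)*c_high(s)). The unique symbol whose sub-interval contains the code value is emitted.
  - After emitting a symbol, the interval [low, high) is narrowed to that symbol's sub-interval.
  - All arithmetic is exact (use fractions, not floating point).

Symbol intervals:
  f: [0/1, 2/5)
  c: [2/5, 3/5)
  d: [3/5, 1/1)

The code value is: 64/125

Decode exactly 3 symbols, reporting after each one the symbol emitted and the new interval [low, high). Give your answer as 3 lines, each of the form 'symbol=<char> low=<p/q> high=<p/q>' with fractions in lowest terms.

Answer: symbol=c low=2/5 high=3/5
symbol=c low=12/25 high=13/25
symbol=d low=63/125 high=13/25

Derivation:
Step 1: interval [0/1, 1/1), width = 1/1 - 0/1 = 1/1
  'f': [0/1 + 1/1*0/1, 0/1 + 1/1*2/5) = [0/1, 2/5)
  'c': [0/1 + 1/1*2/5, 0/1 + 1/1*3/5) = [2/5, 3/5) <- contains code 64/125
  'd': [0/1 + 1/1*3/5, 0/1 + 1/1*1/1) = [3/5, 1/1)
  emit 'c', narrow to [2/5, 3/5)
Step 2: interval [2/5, 3/5), width = 3/5 - 2/5 = 1/5
  'f': [2/5 + 1/5*0/1, 2/5 + 1/5*2/5) = [2/5, 12/25)
  'c': [2/5 + 1/5*2/5, 2/5 + 1/5*3/5) = [12/25, 13/25) <- contains code 64/125
  'd': [2/5 + 1/5*3/5, 2/5 + 1/5*1/1) = [13/25, 3/5)
  emit 'c', narrow to [12/25, 13/25)
Step 3: interval [12/25, 13/25), width = 13/25 - 12/25 = 1/25
  'f': [12/25 + 1/25*0/1, 12/25 + 1/25*2/5) = [12/25, 62/125)
  'c': [12/25 + 1/25*2/5, 12/25 + 1/25*3/5) = [62/125, 63/125)
  'd': [12/25 + 1/25*3/5, 12/25 + 1/25*1/1) = [63/125, 13/25) <- contains code 64/125
  emit 'd', narrow to [63/125, 13/25)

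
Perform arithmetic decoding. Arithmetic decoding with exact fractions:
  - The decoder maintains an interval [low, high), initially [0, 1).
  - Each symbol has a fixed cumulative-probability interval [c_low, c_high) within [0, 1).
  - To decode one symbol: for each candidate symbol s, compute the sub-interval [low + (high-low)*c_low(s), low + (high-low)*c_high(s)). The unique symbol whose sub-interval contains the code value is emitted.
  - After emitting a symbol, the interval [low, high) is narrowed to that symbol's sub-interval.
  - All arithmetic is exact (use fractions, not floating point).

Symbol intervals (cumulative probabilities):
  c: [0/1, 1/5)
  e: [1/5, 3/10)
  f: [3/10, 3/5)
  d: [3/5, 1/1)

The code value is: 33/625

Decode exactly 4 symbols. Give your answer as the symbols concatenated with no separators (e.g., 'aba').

Step 1: interval [0/1, 1/1), width = 1/1 - 0/1 = 1/1
  'c': [0/1 + 1/1*0/1, 0/1 + 1/1*1/5) = [0/1, 1/5) <- contains code 33/625
  'e': [0/1 + 1/1*1/5, 0/1 + 1/1*3/10) = [1/5, 3/10)
  'f': [0/1 + 1/1*3/10, 0/1 + 1/1*3/5) = [3/10, 3/5)
  'd': [0/1 + 1/1*3/5, 0/1 + 1/1*1/1) = [3/5, 1/1)
  emit 'c', narrow to [0/1, 1/5)
Step 2: interval [0/1, 1/5), width = 1/5 - 0/1 = 1/5
  'c': [0/1 + 1/5*0/1, 0/1 + 1/5*1/5) = [0/1, 1/25)
  'e': [0/1 + 1/5*1/5, 0/1 + 1/5*3/10) = [1/25, 3/50) <- contains code 33/625
  'f': [0/1 + 1/5*3/10, 0/1 + 1/5*3/5) = [3/50, 3/25)
  'd': [0/1 + 1/5*3/5, 0/1 + 1/5*1/1) = [3/25, 1/5)
  emit 'e', narrow to [1/25, 3/50)
Step 3: interval [1/25, 3/50), width = 3/50 - 1/25 = 1/50
  'c': [1/25 + 1/50*0/1, 1/25 + 1/50*1/5) = [1/25, 11/250)
  'e': [1/25 + 1/50*1/5, 1/25 + 1/50*3/10) = [11/250, 23/500)
  'f': [1/25 + 1/50*3/10, 1/25 + 1/50*3/5) = [23/500, 13/250)
  'd': [1/25 + 1/50*3/5, 1/25 + 1/50*1/1) = [13/250, 3/50) <- contains code 33/625
  emit 'd', narrow to [13/250, 3/50)
Step 4: interval [13/250, 3/50), width = 3/50 - 13/250 = 1/125
  'c': [13/250 + 1/125*0/1, 13/250 + 1/125*1/5) = [13/250, 67/1250) <- contains code 33/625
  'e': [13/250 + 1/125*1/5, 13/250 + 1/125*3/10) = [67/1250, 34/625)
  'f': [13/250 + 1/125*3/10, 13/250 + 1/125*3/5) = [34/625, 71/1250)
  'd': [13/250 + 1/125*3/5, 13/250 + 1/125*1/1) = [71/1250, 3/50)
  emit 'c', narrow to [13/250, 67/1250)

Answer: cedc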